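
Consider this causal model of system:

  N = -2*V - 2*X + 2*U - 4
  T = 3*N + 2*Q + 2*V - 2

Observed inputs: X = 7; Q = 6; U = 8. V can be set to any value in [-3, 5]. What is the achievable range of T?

-16 to 16

Substituting into the N equation gives N = -2*V - 2.
Substituting into the T equation gives T = -4*V + 4.
Linear in V, so extremes are at the endpoints: V = -3 gives T = 16; V = 5 gives T = -16.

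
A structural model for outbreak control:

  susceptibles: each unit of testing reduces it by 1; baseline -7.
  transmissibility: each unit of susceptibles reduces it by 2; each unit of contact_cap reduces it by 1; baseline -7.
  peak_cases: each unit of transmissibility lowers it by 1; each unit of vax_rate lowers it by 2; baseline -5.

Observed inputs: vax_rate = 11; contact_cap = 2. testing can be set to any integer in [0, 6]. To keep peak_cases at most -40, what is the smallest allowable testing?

testing = 4

Substituting into the transmissibility equation gives transmissibility = 2*testing + 5.
This gives peak_cases = -2*testing - 32.
Require -2*testing - 32 ≤ -40, so testing ≥ 4.
The smallest integer in [0, 6] satisfying this is 4.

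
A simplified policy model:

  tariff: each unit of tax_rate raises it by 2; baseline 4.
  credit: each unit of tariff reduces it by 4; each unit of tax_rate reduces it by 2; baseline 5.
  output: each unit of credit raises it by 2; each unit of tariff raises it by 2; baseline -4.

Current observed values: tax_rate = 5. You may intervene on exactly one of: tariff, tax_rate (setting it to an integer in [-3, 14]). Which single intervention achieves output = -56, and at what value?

set tariff = 7

Intervening on tariff: with other inputs at their observed values, output = -6*tariff - 14. Solving for -56 gives tariff = 7, within [-3, 14].
Intervening on tax_rate: output = -16*tax_rate - 18. Reaching -56 requires tax_rate = 19/8, not an integer.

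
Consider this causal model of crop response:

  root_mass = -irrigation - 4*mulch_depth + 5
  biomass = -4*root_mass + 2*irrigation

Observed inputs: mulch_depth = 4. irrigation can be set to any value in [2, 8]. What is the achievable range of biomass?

Substituting into the root_mass equation gives root_mass = -irrigation - 11.
So biomass = 6*irrigation + 44.
Linear in irrigation, so extremes are at the endpoints: irrigation = 2 gives biomass = 56; irrigation = 8 gives biomass = 92.

56 to 92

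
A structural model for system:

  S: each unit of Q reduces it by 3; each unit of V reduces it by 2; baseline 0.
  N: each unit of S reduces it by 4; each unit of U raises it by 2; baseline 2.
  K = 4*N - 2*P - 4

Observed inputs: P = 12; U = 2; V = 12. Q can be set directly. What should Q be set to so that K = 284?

Q = -2

Substituting into the S equation gives S = -3*Q - 24.
Substituting into the N equation gives N = 12*Q + 102.
Substituting into the K equation gives K = 48*Q + 380.
Solve 48*Q + 380 = 284: Q = (284 - 380) / 48 = -2.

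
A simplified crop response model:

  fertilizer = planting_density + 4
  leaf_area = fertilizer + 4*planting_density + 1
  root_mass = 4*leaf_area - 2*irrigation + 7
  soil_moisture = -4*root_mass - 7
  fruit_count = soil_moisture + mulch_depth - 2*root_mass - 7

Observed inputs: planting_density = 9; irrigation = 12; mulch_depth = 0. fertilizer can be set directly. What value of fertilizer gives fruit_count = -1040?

fertilizer = 10

Intervening on fertilizer fixes its value directly, overriding its dependence on planting_density.
Substituting into the leaf_area equation gives leaf_area = fertilizer + 37.
root_mass becomes 4*fertilizer + 131.
This gives soil_moisture = -16*fertilizer - 531.
This gives fruit_count = -24*fertilizer - 800.
Solve -24*fertilizer - 800 = -1040: fertilizer = (-1040 + 800) / -24 = 10.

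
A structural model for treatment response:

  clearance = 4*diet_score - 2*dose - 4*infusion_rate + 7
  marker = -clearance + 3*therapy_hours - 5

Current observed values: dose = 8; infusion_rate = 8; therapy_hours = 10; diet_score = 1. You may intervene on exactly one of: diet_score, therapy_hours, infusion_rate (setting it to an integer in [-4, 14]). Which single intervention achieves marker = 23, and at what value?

set therapy_hours = -3

Intervening on diet_score: marker = -4*diet_score + 66. Reaching 23 requires diet_score = 43/4, not an integer.
Intervening on therapy_hours: with other inputs at their observed values, marker = 3*therapy_hours + 32. Solving for 23 gives therapy_hours = -3, within [-4, 14].
Intervening on infusion_rate: marker = 4*infusion_rate + 30. Reaching 23 requires infusion_rate = -7/4, not an integer.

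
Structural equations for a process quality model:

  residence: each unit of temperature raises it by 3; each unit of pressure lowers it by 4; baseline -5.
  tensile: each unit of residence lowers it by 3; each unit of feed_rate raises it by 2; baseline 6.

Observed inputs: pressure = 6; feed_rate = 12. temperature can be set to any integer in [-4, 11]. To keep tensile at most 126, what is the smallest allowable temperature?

Substituting into the residence equation gives residence = 3*temperature - 29.
This gives tensile = -9*temperature + 117.
Require -9*temperature + 117 ≤ 126, so temperature ≥ -1.
The smallest integer in [-4, 11] satisfying this is -1.

temperature = -1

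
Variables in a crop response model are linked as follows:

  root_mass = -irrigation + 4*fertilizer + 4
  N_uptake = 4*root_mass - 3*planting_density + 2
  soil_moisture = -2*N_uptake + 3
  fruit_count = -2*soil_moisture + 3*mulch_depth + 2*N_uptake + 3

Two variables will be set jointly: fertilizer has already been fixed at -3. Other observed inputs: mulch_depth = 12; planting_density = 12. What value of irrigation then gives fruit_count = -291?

irrigation = -3

With fertilizer held at -3:
Substituting into the root_mass equation gives root_mass = -irrigation - 8.
So N_uptake = -4*irrigation - 66.
Substituting into the soil_moisture equation gives soil_moisture = 8*irrigation + 135.
Substituting into the fruit_count equation gives fruit_count = -24*irrigation - 363.
Solve -24*irrigation - 363 = -291: irrigation = (-291 + 363) / -24 = -3.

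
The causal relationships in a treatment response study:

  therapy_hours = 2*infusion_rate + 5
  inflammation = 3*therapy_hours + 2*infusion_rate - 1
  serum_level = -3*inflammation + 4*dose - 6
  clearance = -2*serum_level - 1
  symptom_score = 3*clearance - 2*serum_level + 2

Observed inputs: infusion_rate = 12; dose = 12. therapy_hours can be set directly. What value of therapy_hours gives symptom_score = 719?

therapy_hours = 7

Intervening on therapy_hours fixes its value directly, overriding its dependence on infusion_rate.
Substituting into the inflammation equation gives inflammation = 3*therapy_hours + 23.
serum_level becomes -9*therapy_hours - 27.
Substituting into the clearance equation gives clearance = 18*therapy_hours + 53.
symptom_score becomes 72*therapy_hours + 215.
Solve 72*therapy_hours + 215 = 719: therapy_hours = (719 - 215) / 72 = 7.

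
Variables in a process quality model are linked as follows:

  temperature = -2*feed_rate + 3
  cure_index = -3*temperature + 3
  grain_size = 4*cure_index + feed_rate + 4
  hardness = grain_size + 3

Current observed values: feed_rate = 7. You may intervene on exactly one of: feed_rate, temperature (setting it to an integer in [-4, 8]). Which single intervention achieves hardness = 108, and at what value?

Intervening on feed_rate: with other inputs at their observed values, hardness = 25*feed_rate - 17. Solving for 108 gives feed_rate = 5, within [-4, 8].
Intervening on temperature: hardness = -12*temperature + 26. Reaching 108 requires temperature = -41/6, not an integer.

set feed_rate = 5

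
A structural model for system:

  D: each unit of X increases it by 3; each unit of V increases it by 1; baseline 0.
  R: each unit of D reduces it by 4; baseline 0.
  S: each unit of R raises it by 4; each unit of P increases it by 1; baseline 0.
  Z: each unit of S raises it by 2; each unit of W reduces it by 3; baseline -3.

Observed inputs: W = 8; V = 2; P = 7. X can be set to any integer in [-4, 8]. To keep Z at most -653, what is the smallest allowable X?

X = 6

Substituting into the D equation gives D = 3*X + 2.
So R = -12*X - 8.
Substituting into the S equation gives S = -48*X - 25.
Substituting into the Z equation gives Z = -96*X - 77.
Require -96*X - 77 ≤ -653, so X ≥ 6.
The smallest integer in [-4, 8] satisfying this is 6.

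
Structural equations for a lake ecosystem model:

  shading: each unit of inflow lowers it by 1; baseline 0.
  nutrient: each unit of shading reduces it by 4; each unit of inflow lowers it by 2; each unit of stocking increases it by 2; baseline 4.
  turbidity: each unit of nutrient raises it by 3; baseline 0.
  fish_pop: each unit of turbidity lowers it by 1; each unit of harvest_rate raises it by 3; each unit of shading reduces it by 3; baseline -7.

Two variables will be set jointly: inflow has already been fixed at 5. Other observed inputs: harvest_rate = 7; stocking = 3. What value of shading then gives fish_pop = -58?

shading = -8

With inflow held at 5:
Intervening on shading fixes its value directly, overriding its dependence on inflow.
Substituting into the nutrient equation gives nutrient = -4*shading.
turbidity becomes -12*shading.
So fish_pop = 9*shading + 14.
Solve 9*shading + 14 = -58: shading = (-58 - 14) / 9 = -8.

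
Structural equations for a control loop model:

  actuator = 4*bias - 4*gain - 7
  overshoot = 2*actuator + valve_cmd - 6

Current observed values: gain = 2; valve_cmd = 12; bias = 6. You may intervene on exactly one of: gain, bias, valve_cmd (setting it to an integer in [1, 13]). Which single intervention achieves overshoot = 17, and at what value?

set valve_cmd = 5

Intervening on gain: overshoot = -8*gain + 40. Reaching 17 requires gain = 23/8, not an integer.
Intervening on bias: overshoot = 8*bias - 24. Reaching 17 requires bias = 41/8, not an integer.
Intervening on valve_cmd: with other inputs at their observed values, overshoot = valve_cmd + 12. Solving for 17 gives valve_cmd = 5, within [1, 13].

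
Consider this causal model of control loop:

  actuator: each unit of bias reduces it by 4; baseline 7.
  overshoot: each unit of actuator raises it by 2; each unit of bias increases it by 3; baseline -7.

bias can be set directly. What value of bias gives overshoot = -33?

bias = 8

Substituting into the overshoot equation gives overshoot = -5*bias + 7.
Solve -5*bias + 7 = -33: bias = (-33 - 7) / -5 = 8.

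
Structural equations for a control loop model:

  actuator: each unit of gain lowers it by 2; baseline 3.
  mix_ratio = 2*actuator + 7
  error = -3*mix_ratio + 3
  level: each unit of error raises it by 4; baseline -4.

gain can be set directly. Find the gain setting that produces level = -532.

gain = -8

Substituting into the mix_ratio equation gives mix_ratio = -4*gain + 13.
error becomes 12*gain - 36.
Substituting into the level equation gives level = 48*gain - 148.
Solve 48*gain - 148 = -532: gain = (-532 + 148) / 48 = -8.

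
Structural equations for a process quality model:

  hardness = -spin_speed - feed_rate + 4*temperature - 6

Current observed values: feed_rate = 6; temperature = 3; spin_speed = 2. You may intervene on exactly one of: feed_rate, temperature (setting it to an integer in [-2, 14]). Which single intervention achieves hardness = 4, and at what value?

Intervening on feed_rate: with other inputs at their observed values, hardness = -feed_rate + 4. Solving for 4 gives feed_rate = 0, within [-2, 14].
Intervening on temperature: hardness = 4*temperature - 14. Reaching 4 requires temperature = 9/2, not an integer.

set feed_rate = 0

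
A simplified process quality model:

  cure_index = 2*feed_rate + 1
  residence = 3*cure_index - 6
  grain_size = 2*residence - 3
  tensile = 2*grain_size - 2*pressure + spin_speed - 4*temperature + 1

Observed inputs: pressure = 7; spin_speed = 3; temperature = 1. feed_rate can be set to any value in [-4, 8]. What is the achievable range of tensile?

-128 to 160

Substituting into the residence equation gives residence = 6*feed_rate - 3.
This gives grain_size = 12*feed_rate - 9.
Substituting into the tensile equation gives tensile = 24*feed_rate - 32.
Linear in feed_rate, so extremes are at the endpoints: feed_rate = -4 gives tensile = -128; feed_rate = 8 gives tensile = 160.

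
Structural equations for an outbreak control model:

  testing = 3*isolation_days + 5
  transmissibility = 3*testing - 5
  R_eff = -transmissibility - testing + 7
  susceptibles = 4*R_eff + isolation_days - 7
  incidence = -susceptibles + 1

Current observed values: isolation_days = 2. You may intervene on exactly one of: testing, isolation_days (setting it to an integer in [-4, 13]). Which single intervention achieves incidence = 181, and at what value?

Intervening on testing: incidence = 16*testing - 42. Reaching 181 requires testing = 223/16, not an integer.
Intervening on isolation_days: with other inputs at their observed values, incidence = 47*isolation_days + 40. Solving for 181 gives isolation_days = 3, within [-4, 13].

set isolation_days = 3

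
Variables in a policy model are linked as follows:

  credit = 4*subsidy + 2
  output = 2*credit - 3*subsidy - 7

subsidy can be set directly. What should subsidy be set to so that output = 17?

subsidy = 4

Substituting into the output equation gives output = 5*subsidy - 3.
Solve 5*subsidy - 3 = 17: subsidy = (17 + 3) / 5 = 4.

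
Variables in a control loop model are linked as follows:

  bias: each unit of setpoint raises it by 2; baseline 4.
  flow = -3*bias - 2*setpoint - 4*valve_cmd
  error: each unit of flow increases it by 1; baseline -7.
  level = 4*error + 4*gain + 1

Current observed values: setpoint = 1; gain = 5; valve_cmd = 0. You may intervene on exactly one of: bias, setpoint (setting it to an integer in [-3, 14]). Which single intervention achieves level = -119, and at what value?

Intervening on bias: level = -12*bias - 15. Reaching -119 requires bias = 26/3, not an integer.
Intervening on setpoint: with other inputs at their observed values, level = -32*setpoint - 55. Solving for -119 gives setpoint = 2, within [-3, 14].

set setpoint = 2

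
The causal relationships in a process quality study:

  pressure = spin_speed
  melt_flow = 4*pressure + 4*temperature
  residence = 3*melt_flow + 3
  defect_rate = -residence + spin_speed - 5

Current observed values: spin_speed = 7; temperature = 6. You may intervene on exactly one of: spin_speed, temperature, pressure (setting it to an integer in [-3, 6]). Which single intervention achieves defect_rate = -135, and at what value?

set spin_speed = 5

Intervening on spin_speed: with other inputs at their observed values, defect_rate = -11*spin_speed - 80. Solving for -135 gives spin_speed = 5, within [-3, 6].
Intervening on temperature: defect_rate = -12*temperature - 85. Reaching -135 requires temperature = 25/6, not an integer.
Intervening on pressure: defect_rate = -12*pressure - 73. Reaching -135 requires pressure = 31/6, not an integer.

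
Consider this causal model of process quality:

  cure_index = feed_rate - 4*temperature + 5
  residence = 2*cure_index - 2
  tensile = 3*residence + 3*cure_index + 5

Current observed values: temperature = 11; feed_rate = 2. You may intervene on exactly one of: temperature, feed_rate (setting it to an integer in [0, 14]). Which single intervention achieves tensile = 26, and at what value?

Intervening on temperature: with other inputs at their observed values, tensile = -36*temperature + 62. Solving for 26 gives temperature = 1, within [0, 14].
Intervening on feed_rate: tensile = 9*feed_rate - 352. Reaching 26 requires feed_rate = 42, outside [0, 14].

set temperature = 1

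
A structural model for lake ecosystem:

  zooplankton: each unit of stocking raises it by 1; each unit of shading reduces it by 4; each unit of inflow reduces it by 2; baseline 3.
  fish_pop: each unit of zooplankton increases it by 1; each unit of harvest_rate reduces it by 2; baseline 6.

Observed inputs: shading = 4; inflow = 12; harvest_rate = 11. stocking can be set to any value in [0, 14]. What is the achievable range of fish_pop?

Substituting into the zooplankton equation gives zooplankton = stocking - 37.
Substituting into the fish_pop equation gives fish_pop = stocking - 53.
Linear in stocking, so extremes are at the endpoints: stocking = 0 gives fish_pop = -53; stocking = 14 gives fish_pop = -39.

-53 to -39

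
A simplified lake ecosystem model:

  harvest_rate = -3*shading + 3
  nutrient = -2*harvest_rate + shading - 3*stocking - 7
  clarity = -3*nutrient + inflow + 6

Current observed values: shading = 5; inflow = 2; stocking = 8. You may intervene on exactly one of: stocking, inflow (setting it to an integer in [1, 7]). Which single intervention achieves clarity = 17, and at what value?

set inflow = 5

Intervening on stocking: clarity = 9*stocking - 58. Reaching 17 requires stocking = 25/3, not an integer.
Intervening on inflow: with other inputs at their observed values, clarity = inflow + 12. Solving for 17 gives inflow = 5, within [1, 7].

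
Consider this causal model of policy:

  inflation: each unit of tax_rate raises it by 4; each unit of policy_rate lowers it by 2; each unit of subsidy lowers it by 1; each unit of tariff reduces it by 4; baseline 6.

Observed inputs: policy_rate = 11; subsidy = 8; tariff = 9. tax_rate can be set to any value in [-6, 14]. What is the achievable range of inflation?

-84 to -4

Substituting into the inflation equation gives inflation = 4*tax_rate - 60.
Linear in tax_rate, so extremes are at the endpoints: tax_rate = -6 gives inflation = -84; tax_rate = 14 gives inflation = -4.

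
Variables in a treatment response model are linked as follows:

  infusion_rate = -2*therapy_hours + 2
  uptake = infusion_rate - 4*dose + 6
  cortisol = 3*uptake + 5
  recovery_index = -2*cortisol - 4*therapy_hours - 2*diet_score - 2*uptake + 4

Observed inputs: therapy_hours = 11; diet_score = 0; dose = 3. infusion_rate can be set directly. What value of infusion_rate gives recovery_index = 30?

Intervening on infusion_rate fixes its value directly, overriding its dependence on therapy_hours.
Substituting into the uptake equation gives uptake = infusion_rate - 6.
Substituting into the cortisol equation gives cortisol = 3*infusion_rate - 13.
So recovery_index = -8*infusion_rate - 2.
Solve -8*infusion_rate - 2 = 30: infusion_rate = (30 + 2) / -8 = -4.

infusion_rate = -4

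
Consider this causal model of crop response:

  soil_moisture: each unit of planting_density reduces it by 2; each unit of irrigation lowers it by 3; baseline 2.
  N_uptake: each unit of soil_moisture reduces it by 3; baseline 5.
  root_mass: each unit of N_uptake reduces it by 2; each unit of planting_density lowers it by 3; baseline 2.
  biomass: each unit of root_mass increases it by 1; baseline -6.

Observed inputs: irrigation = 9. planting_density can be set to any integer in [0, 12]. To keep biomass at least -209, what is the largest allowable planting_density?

Substituting into the soil_moisture equation gives soil_moisture = -2*planting_density - 25.
Substituting into the N_uptake equation gives N_uptake = 6*planting_density + 80.
This gives root_mass = -15*planting_density - 158.
biomass becomes -15*planting_density - 164.
Require -15*planting_density - 164 ≥ -209, so planting_density ≤ 3.
The largest integer in [0, 12] satisfying this is 3.

planting_density = 3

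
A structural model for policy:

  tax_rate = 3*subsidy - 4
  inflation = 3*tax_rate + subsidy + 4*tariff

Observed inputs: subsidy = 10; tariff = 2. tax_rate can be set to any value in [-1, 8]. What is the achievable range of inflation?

Intervening on tax_rate fixes its value directly, overriding its dependence on subsidy.
Substituting into the inflation equation gives inflation = 3*tax_rate + 18.
Linear in tax_rate, so extremes are at the endpoints: tax_rate = -1 gives inflation = 15; tax_rate = 8 gives inflation = 42.

15 to 42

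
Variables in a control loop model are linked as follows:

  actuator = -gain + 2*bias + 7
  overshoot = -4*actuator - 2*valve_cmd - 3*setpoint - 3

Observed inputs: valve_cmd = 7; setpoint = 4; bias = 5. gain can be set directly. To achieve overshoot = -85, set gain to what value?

Substituting into the actuator equation gives actuator = -gain + 17.
overshoot becomes 4*gain - 97.
Solve 4*gain - 97 = -85: gain = (-85 + 97) / 4 = 3.

gain = 3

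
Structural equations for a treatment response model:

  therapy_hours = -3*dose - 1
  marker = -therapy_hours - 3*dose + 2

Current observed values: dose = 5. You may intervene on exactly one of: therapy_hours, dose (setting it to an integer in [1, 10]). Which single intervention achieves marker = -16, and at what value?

Intervening on therapy_hours: with other inputs at their observed values, marker = -therapy_hours - 13. Solving for -16 gives therapy_hours = 3, within [1, 10].
Intervening on dose: the paths from dose to marker cancel (net effect zero), leaving marker = 3; -16 is unreachable this way.

set therapy_hours = 3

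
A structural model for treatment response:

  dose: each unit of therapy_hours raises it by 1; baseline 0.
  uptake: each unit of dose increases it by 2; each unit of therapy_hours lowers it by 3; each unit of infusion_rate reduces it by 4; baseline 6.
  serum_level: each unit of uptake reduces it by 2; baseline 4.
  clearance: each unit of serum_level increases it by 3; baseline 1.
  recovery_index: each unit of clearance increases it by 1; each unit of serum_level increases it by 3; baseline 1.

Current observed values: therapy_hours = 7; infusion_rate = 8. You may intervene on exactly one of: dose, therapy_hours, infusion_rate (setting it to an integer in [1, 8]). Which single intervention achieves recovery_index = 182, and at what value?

Intervening on dose: recovery_index = -24*dose + 590. Reaching 182 requires dose = 17, outside [1, 8].
Intervening on therapy_hours: recovery_index = 12*therapy_hours + 338. Reaching 182 requires therapy_hours = -13, outside [1, 8].
Intervening on infusion_rate: with other inputs at their observed values, recovery_index = 48*infusion_rate + 38. Solving for 182 gives infusion_rate = 3, within [1, 8].

set infusion_rate = 3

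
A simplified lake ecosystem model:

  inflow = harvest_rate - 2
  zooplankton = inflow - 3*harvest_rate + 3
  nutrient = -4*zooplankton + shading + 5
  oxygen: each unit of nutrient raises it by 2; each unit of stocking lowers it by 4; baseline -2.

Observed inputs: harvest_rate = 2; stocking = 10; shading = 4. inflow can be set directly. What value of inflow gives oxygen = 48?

inflow = -6

Intervening on inflow fixes its value directly, overriding its dependence on harvest_rate.
Substituting into the zooplankton equation gives zooplankton = inflow - 3.
Substituting into the nutrient equation gives nutrient = -4*inflow + 21.
So oxygen = -8*inflow.
Solve -8*inflow = 48: inflow = 48 / -8 = -6.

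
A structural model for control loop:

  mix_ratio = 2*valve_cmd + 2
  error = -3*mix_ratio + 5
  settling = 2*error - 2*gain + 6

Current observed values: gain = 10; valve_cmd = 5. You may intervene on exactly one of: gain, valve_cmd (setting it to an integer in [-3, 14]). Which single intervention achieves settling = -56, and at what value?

set gain = 0

Intervening on gain: with other inputs at their observed values, settling = -2*gain - 56. Solving for -56 gives gain = 0, within [-3, 14].
Intervening on valve_cmd: settling = -12*valve_cmd - 16. Reaching -56 requires valve_cmd = 10/3, not an integer.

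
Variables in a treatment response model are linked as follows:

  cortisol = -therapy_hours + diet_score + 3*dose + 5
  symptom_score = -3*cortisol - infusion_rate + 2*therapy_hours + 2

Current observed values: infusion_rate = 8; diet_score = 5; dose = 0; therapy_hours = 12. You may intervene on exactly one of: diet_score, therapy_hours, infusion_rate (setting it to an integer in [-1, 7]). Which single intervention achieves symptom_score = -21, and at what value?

Intervening on diet_score: symptom_score = -3*diet_score + 39. Reaching -21 requires diet_score = 20, outside [-1, 7].
Intervening on therapy_hours: with other inputs at their observed values, symptom_score = 5*therapy_hours - 36. Solving for -21 gives therapy_hours = 3, within [-1, 7].
Intervening on infusion_rate: symptom_score = -infusion_rate + 32. Reaching -21 requires infusion_rate = 53, outside [-1, 7].

set therapy_hours = 3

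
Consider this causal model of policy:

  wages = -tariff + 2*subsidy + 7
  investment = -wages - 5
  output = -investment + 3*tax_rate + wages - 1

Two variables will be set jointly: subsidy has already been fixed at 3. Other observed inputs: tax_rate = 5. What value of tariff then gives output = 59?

With subsidy held at 3:
Substituting into the wages equation gives wages = -tariff + 13.
Substituting into the investment equation gives investment = tariff - 18.
Substituting into the output equation gives output = -2*tariff + 45.
Solve -2*tariff + 45 = 59: tariff = (59 - 45) / -2 = -7.

tariff = -7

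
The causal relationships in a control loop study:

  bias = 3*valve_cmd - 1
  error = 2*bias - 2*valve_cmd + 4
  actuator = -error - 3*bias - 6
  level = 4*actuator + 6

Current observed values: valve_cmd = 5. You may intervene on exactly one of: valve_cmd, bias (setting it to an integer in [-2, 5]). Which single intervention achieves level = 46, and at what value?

set bias = -2

Intervening on valve_cmd: level = -52*valve_cmd - 14. Reaching 46 requires valve_cmd = -15/13, not an integer.
Intervening on bias: with other inputs at their observed values, level = -20*bias + 6. Solving for 46 gives bias = -2, within [-2, 5].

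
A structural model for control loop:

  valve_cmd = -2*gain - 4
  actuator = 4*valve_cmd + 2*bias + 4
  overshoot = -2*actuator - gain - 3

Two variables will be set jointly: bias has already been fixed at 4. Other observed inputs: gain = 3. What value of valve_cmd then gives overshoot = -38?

With bias held at 4:
Intervening on valve_cmd fixes its value directly, overriding its dependence on gain.
Substituting into the actuator equation gives actuator = 4*valve_cmd + 12.
Substituting into the overshoot equation gives overshoot = -8*valve_cmd - 30.
Solve -8*valve_cmd - 30 = -38: valve_cmd = (-38 + 30) / -8 = 1.

valve_cmd = 1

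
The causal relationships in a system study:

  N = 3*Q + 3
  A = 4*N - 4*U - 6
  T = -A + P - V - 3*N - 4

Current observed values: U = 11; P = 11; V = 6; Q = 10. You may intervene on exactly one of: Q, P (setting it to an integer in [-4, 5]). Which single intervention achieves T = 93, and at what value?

set Q = -3

Intervening on Q: with other inputs at their observed values, T = -21*Q + 30. Solving for 93 gives Q = -3, within [-4, 5].
Intervening on P: T = P - 191. Reaching 93 requires P = 284, outside [-4, 5].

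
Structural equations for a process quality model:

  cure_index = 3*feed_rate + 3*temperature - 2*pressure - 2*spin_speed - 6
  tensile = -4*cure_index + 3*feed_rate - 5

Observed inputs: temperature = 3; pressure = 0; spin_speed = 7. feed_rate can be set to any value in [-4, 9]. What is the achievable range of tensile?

Substituting into the cure_index equation gives cure_index = 3*feed_rate - 11.
Substituting into the tensile equation gives tensile = -9*feed_rate + 39.
Linear in feed_rate, so extremes are at the endpoints: feed_rate = -4 gives tensile = 75; feed_rate = 9 gives tensile = -42.

-42 to 75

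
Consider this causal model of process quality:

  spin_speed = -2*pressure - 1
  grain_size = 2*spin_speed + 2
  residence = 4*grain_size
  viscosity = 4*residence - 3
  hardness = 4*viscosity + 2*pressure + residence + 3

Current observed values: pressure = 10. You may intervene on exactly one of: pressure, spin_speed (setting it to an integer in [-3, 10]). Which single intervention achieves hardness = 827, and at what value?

Intervening on pressure: hardness = -270*pressure - 9. Reaching 827 requires pressure = -418/135, not an integer.
Intervening on spin_speed: with other inputs at their observed values, hardness = 136*spin_speed + 147. Solving for 827 gives spin_speed = 5, within [-3, 10].

set spin_speed = 5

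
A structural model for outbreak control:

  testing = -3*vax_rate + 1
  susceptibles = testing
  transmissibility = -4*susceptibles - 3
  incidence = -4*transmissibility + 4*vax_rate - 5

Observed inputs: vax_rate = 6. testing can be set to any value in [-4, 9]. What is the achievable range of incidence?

-33 to 175

Intervening on testing fixes its value directly, overriding its dependence on vax_rate.
Substituting into the transmissibility equation gives transmissibility = -4*testing - 3.
Substituting into the incidence equation gives incidence = 16*testing + 31.
Linear in testing, so extremes are at the endpoints: testing = -4 gives incidence = -33; testing = 9 gives incidence = 175.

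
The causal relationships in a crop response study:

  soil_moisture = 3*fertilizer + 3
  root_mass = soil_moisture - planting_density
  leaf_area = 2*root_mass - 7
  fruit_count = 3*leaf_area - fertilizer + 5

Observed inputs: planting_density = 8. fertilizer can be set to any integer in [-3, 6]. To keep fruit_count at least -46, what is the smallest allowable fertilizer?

fertilizer = 0

Substituting into the root_mass equation gives root_mass = 3*fertilizer - 5.
This gives leaf_area = 6*fertilizer - 17.
Substituting into the fruit_count equation gives fruit_count = 17*fertilizer - 46.
Require 17*fertilizer - 46 ≥ -46, so fertilizer ≥ 0.
The smallest integer in [-3, 6] satisfying this is 0.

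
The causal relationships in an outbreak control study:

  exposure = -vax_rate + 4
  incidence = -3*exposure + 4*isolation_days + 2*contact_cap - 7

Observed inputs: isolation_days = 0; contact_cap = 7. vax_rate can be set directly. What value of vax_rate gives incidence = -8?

vax_rate = -1

Substituting into the incidence equation gives incidence = 3*vax_rate - 5.
Solve 3*vax_rate - 5 = -8: vax_rate = (-8 + 5) / 3 = -1.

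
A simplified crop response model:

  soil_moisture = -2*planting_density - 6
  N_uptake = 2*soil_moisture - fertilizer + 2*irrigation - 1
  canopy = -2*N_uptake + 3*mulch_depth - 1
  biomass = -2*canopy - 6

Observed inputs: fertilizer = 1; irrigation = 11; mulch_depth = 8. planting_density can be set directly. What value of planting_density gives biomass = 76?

planting_density = -6

Substituting into the N_uptake equation gives N_uptake = -4*planting_density + 8.
canopy becomes 8*planting_density + 7.
Substituting into the biomass equation gives biomass = -16*planting_density - 20.
Solve -16*planting_density - 20 = 76: planting_density = (76 + 20) / -16 = -6.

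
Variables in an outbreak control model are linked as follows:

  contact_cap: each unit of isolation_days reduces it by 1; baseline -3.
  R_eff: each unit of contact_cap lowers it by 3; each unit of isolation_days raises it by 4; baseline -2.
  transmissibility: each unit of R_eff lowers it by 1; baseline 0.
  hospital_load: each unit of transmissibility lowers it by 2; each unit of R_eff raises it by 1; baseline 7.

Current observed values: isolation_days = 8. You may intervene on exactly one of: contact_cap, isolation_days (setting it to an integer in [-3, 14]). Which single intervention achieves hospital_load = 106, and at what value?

Intervening on contact_cap: with other inputs at their observed values, hospital_load = -9*contact_cap + 97. Solving for 106 gives contact_cap = -1, within [-3, 14].
Intervening on isolation_days: hospital_load = 21*isolation_days + 28. Reaching 106 requires isolation_days = 26/7, not an integer.

set contact_cap = -1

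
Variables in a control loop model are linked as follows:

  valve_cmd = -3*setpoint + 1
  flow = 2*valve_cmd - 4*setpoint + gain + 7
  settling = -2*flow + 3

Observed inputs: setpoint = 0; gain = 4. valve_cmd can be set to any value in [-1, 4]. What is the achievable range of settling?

Intervening on valve_cmd fixes its value directly, overriding its dependence on setpoint.
Substituting into the flow equation gives flow = 2*valve_cmd + 11.
This gives settling = -4*valve_cmd - 19.
Linear in valve_cmd, so extremes are at the endpoints: valve_cmd = -1 gives settling = -15; valve_cmd = 4 gives settling = -35.

-35 to -15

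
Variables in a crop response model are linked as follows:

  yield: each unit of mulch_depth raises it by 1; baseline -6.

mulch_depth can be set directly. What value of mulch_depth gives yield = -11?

mulch_depth = -5

Solve mulch_depth - 6 = -11: mulch_depth = (-11 + 6) / 1 = -5.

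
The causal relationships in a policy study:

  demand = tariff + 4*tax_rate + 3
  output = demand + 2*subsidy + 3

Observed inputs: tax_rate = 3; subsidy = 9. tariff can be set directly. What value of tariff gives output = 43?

tariff = 7

Substituting into the demand equation gives demand = tariff + 15.
Substituting into the output equation gives output = tariff + 36.
Solve tariff + 36 = 43: tariff = (43 - 36) / 1 = 7.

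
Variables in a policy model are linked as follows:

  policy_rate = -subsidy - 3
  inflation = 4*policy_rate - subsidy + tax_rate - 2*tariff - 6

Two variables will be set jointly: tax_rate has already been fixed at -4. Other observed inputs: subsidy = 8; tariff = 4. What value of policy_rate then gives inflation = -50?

policy_rate = -6

With tax_rate held at -4:
Intervening on policy_rate fixes its value directly, overriding its dependence on subsidy.
Substituting into the inflation equation gives inflation = 4*policy_rate - 26.
Solve 4*policy_rate - 26 = -50: policy_rate = (-50 + 26) / 4 = -6.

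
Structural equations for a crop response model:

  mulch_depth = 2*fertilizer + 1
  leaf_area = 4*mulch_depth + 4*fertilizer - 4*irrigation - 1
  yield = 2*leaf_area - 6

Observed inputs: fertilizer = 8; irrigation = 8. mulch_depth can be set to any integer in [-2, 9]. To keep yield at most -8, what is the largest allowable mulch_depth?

mulch_depth = 0

Intervening on mulch_depth fixes its value directly, overriding its dependence on fertilizer.
Substituting into the leaf_area equation gives leaf_area = 4*mulch_depth - 1.
This gives yield = 8*mulch_depth - 8.
Require 8*mulch_depth - 8 ≤ -8, so mulch_depth ≤ 0.
The largest integer in [-2, 9] satisfying this is 0.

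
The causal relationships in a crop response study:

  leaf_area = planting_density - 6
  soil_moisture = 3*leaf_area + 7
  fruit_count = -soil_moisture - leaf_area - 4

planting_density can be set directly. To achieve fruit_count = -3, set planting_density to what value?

Substituting into the soil_moisture equation gives soil_moisture = 3*planting_density - 11.
So fruit_count = -4*planting_density + 13.
Solve -4*planting_density + 13 = -3: planting_density = (-3 - 13) / -4 = 4.

planting_density = 4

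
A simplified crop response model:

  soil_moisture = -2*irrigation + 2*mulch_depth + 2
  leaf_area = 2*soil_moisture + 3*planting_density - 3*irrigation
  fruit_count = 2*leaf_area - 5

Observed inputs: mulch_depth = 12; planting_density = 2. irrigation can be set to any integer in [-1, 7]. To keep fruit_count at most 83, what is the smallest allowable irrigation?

irrigation = 2

Substituting into the soil_moisture equation gives soil_moisture = -2*irrigation + 26.
Substituting into the leaf_area equation gives leaf_area = -7*irrigation + 58.
So fruit_count = -14*irrigation + 111.
Require -14*irrigation + 111 ≤ 83, so irrigation ≥ 2.
The smallest integer in [-1, 7] satisfying this is 2.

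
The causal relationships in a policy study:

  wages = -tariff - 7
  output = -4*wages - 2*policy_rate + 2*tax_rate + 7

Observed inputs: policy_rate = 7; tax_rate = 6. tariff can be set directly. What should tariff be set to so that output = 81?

Substituting into the output equation gives output = 4*tariff + 33.
Solve 4*tariff + 33 = 81: tariff = (81 - 33) / 4 = 12.

tariff = 12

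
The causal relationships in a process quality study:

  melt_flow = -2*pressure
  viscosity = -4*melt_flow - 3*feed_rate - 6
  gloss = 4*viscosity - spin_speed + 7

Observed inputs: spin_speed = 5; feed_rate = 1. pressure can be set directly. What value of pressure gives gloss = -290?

Substituting into the viscosity equation gives viscosity = 8*pressure - 9.
Substituting into the gloss equation gives gloss = 32*pressure - 34.
Solve 32*pressure - 34 = -290: pressure = (-290 + 34) / 32 = -8.

pressure = -8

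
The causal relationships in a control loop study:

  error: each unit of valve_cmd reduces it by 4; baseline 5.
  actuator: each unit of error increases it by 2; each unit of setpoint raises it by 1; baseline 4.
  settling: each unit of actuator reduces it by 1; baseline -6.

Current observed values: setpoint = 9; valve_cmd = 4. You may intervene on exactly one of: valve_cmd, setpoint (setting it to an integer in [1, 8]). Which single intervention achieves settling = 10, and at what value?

Intervening on valve_cmd: settling = 8*valve_cmd - 29. Reaching 10 requires valve_cmd = 39/8, not an integer.
Intervening on setpoint: with other inputs at their observed values, settling = -setpoint + 12. Solving for 10 gives setpoint = 2, within [1, 8].

set setpoint = 2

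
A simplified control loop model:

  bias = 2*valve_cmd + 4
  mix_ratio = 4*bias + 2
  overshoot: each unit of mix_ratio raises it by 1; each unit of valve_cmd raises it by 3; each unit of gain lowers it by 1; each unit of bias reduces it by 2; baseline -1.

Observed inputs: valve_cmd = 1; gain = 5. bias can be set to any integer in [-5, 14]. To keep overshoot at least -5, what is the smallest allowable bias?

Intervening on bias fixes its value directly, overriding its dependence on valve_cmd.
Substituting into the overshoot equation gives overshoot = 2*bias - 1.
Require 2*bias - 1 ≥ -5, so bias ≥ -2.
The smallest integer in [-5, 14] satisfying this is -2.

bias = -2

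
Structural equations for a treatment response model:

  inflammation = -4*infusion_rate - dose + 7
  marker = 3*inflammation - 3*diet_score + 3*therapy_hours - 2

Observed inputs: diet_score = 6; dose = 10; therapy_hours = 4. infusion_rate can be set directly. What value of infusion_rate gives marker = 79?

Substituting into the inflammation equation gives inflammation = -4*infusion_rate - 3.
So marker = -12*infusion_rate - 17.
Solve -12*infusion_rate - 17 = 79: infusion_rate = (79 + 17) / -12 = -8.

infusion_rate = -8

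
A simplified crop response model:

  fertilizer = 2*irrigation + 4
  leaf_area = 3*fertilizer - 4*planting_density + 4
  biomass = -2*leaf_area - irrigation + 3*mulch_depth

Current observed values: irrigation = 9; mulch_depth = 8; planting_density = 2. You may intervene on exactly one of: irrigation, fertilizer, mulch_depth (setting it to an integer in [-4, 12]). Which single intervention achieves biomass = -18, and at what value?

Intervening on irrigation: with other inputs at their observed values, biomass = -13*irrigation + 8. Solving for -18 gives irrigation = 2, within [-4, 12].
Intervening on fertilizer: biomass = -6*fertilizer + 23. Reaching -18 requires fertilizer = 41/6, not an integer.
Intervening on mulch_depth: biomass = 3*mulch_depth - 133. Reaching -18 requires mulch_depth = 115/3, not an integer.

set irrigation = 2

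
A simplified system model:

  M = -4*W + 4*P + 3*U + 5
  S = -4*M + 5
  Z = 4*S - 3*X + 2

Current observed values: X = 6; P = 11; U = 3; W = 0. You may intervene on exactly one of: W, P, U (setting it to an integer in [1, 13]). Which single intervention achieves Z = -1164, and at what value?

set U = 8

Intervening on W: Z = 64*W - 924. Reaching -1164 requires W = -15/4, not an integer.
Intervening on P: Z = -64*P - 220. Reaching -1164 requires P = 59/4, not an integer.
Intervening on U: with other inputs at their observed values, Z = -48*U - 780. Solving for -1164 gives U = 8, within [1, 13].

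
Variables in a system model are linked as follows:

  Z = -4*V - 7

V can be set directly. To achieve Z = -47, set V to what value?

V = 10

Solve -4*V - 7 = -47: V = (-47 + 7) / -4 = 10.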